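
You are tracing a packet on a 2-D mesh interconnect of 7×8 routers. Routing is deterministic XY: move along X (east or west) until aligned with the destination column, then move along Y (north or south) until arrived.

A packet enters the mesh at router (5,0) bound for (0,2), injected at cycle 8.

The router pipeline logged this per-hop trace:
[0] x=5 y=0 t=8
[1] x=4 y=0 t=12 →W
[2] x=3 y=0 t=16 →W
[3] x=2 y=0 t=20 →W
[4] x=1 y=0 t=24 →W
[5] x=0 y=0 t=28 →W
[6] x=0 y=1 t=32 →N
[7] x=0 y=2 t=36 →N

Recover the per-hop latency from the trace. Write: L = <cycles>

Between hops 0 and 1 the cycle counter advances 12 − 8 = 4.
One hop costs L cycles, so L = 4.

L = 4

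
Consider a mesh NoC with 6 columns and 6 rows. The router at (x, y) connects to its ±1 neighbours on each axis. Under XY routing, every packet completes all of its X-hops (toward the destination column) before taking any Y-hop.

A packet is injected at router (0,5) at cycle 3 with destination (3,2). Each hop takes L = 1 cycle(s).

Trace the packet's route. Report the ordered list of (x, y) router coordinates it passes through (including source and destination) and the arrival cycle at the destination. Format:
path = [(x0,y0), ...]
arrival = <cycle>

path = [(0,5), (1,5), (2,5), (3,5), (3,4), (3,3), (3,2)]
arrival = 9

src (0,5)  cyc=3
E→(1,5)  cyc=4
E→(2,5)  cyc=5
E→(3,5)  cyc=6
S→(3,4)  cyc=7
S→(3,3)  cyc=8
S→(3,2)  cyc=9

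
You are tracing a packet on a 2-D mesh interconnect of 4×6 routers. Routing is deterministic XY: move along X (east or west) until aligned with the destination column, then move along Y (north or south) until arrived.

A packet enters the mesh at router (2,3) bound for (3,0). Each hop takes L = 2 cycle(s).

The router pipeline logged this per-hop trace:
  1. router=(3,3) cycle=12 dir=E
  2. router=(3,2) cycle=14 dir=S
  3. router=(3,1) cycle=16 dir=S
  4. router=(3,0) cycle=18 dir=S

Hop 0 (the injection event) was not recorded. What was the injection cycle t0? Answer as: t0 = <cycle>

t0 = 10

The first recorded entry is hop 1 at cycle 12.
So t0 = 12 − 1·2 = 10.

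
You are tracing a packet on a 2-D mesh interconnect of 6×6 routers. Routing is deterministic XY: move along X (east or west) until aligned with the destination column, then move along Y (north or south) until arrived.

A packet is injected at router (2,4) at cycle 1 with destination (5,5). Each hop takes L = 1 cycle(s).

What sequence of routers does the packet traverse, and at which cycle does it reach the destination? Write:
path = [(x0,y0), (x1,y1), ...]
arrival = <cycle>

path = [(2,4), (3,4), (4,4), (5,4), (5,5)]
arrival = 5

#0 — 2,4 | c1
#1 — 3,4 | c2 | E
#2 — 4,4 | c3 | E
#3 — 5,4 | c4 | E
#4 — 5,5 | c5 | N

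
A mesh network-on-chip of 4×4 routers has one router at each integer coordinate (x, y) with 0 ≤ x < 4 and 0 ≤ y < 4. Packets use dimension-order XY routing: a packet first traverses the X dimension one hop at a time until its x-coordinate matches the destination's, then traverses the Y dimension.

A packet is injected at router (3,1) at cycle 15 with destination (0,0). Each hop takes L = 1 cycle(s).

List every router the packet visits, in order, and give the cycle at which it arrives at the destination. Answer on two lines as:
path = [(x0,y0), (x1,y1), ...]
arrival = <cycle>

path = [(3,1), (2,1), (1,1), (0,1), (0,0)]
arrival = 19

  0. router=(3,1) cycle=15 (inject)
  1. router=(2,1) cycle=16 dir=W
  2. router=(1,1) cycle=17 dir=W
  3. router=(0,1) cycle=18 dir=W
  4. router=(0,0) cycle=19 dir=S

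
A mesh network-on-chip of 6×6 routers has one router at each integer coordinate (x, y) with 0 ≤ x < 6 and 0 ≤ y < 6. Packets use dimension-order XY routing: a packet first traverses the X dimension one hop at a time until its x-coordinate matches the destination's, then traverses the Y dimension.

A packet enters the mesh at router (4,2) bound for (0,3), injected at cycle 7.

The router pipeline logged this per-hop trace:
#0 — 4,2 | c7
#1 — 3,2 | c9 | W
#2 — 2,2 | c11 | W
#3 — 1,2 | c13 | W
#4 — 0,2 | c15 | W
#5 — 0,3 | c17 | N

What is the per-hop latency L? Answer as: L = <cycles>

Δcyc across hop 0→1: 9 − 7 = 2.
Each hop adds L, hence L = 2.

L = 2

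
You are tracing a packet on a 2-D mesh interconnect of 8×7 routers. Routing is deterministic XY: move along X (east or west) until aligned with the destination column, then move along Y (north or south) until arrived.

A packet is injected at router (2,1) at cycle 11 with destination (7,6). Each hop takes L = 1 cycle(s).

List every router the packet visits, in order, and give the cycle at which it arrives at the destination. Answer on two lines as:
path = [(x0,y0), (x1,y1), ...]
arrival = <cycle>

t=11: at (2,1)
t=12: at (3,1) after E
t=13: at (4,1) after E
t=14: at (5,1) after E
t=15: at (6,1) after E
t=16: at (7,1) after E
t=17: at (7,2) after N
t=18: at (7,3) after N
t=19: at (7,4) after N
t=20: at (7,5) after N
t=21: at (7,6) after N

path = [(2,1), (3,1), (4,1), (5,1), (6,1), (7,1), (7,2), (7,3), (7,4), (7,5), (7,6)]
arrival = 21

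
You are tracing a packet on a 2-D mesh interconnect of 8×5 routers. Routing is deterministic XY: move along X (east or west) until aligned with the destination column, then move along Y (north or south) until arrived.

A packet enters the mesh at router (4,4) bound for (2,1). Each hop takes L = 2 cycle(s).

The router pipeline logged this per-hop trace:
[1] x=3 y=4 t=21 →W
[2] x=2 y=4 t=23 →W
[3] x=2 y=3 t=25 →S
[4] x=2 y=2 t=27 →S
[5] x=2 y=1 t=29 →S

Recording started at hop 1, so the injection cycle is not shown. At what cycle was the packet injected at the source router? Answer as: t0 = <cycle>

At hop 1 the cycle is 21; in general cyc_k = t0 + kL.
t0 = cyc[1] − L = 21 − 2 = 19.

t0 = 19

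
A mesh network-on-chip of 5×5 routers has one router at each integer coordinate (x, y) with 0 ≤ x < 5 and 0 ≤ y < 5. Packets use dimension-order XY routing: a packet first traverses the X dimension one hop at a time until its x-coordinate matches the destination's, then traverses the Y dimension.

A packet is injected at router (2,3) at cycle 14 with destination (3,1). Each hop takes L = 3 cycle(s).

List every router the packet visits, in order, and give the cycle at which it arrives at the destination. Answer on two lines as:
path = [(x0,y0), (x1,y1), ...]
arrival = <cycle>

  0. router=(2,3) cycle=14 (inject)
  1. router=(3,3) cycle=17 dir=E
  2. router=(3,2) cycle=20 dir=S
  3. router=(3,1) cycle=23 dir=S

path = [(2,3), (3,3), (3,2), (3,1)]
arrival = 23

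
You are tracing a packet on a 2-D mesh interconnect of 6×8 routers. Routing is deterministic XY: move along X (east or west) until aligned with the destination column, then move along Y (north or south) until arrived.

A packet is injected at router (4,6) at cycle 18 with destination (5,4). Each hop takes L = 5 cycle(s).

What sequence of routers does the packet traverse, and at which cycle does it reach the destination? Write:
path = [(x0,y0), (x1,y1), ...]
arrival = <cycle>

path = [(4,6), (5,6), (5,5), (5,4)]
arrival = 33

  0. router=(4,6) cycle=18 (inject)
  1. router=(5,6) cycle=23 dir=E
  2. router=(5,5) cycle=28 dir=S
  3. router=(5,4) cycle=33 dir=S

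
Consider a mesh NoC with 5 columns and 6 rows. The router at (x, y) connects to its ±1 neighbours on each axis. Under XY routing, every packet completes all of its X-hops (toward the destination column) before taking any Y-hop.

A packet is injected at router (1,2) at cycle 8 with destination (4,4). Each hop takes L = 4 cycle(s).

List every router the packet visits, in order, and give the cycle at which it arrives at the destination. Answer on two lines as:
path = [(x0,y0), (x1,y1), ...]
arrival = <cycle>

path = [(1,2), (2,2), (3,2), (4,2), (4,3), (4,4)]
arrival = 28

[0] x=1 y=2 t=8
[1] x=2 y=2 t=12 →E
[2] x=3 y=2 t=16 →E
[3] x=4 y=2 t=20 →E
[4] x=4 y=3 t=24 →N
[5] x=4 y=4 t=28 →N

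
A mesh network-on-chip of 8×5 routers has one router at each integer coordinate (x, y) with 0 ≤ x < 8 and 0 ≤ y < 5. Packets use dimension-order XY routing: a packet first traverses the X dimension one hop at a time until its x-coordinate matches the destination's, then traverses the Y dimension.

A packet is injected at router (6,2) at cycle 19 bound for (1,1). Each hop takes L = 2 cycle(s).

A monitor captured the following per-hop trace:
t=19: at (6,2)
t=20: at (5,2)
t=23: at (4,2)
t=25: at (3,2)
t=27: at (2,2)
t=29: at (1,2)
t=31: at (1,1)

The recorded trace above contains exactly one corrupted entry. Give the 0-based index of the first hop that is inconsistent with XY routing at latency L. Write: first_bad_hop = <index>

first_bad_hop = 1

  1: Δx=-1 Δy=+0 Δt=1 [BAD: Δcyc=1≠L]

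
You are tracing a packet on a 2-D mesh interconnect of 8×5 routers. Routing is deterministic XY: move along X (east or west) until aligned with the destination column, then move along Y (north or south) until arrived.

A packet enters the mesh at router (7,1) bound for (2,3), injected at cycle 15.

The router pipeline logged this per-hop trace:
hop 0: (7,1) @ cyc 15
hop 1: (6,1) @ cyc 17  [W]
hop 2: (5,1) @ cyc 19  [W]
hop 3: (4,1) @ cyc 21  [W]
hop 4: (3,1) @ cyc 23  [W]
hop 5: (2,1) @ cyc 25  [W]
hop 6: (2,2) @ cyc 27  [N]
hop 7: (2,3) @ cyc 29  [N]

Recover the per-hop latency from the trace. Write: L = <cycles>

L = 2

Between hops 0 and 1 the cycle counter advances 17 − 15 = 2.
That increment is L by definition: L = 2.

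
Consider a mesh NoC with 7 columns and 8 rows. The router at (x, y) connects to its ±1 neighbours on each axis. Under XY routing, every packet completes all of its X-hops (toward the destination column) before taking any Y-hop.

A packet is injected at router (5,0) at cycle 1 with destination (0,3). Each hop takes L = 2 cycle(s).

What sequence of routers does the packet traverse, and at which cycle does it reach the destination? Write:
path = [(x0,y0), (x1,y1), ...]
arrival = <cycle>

path = [(5,0), (4,0), (3,0), (2,0), (1,0), (0,0), (0,1), (0,2), (0,3)]
arrival = 17

src (5,0)  cyc=1
W→(4,0)  cyc=3
W→(3,0)  cyc=5
W→(2,0)  cyc=7
W→(1,0)  cyc=9
W→(0,0)  cyc=11
N→(0,1)  cyc=13
N→(0,2)  cyc=15
N→(0,3)  cyc=17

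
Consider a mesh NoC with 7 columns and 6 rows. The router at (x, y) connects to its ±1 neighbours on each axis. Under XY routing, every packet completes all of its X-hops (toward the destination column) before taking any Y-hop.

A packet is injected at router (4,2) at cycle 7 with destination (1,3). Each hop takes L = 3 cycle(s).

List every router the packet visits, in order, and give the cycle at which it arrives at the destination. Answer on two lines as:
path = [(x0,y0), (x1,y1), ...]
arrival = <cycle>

hop 0: (4,2) @ cyc 7
hop 1: (3,2) @ cyc 10  [W]
hop 2: (2,2) @ cyc 13  [W]
hop 3: (1,2) @ cyc 16  [W]
hop 4: (1,3) @ cyc 19  [N]

path = [(4,2), (3,2), (2,2), (1,2), (1,3)]
arrival = 19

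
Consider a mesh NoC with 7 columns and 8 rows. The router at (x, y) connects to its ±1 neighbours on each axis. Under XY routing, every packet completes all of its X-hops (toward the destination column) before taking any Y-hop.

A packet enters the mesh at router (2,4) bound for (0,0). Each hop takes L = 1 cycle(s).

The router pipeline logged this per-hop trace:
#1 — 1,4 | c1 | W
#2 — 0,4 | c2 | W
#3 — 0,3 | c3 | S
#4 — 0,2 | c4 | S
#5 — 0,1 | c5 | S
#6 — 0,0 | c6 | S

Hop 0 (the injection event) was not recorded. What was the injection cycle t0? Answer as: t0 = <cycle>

At hop 1 the cycle is 1; in general cyc_k = t0 + kL.
Therefore t0 = 1 − L = 0.

t0 = 0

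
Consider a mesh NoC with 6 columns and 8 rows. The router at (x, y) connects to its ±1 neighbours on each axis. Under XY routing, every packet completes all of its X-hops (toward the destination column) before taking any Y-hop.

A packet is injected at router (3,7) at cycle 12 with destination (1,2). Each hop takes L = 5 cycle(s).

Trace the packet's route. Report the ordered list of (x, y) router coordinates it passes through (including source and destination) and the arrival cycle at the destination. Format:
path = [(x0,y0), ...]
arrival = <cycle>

path = [(3,7), (2,7), (1,7), (1,6), (1,5), (1,4), (1,3), (1,2)]
arrival = 47

  0. router=(3,7) cycle=12 (inject)
  1. router=(2,7) cycle=17 dir=W
  2. router=(1,7) cycle=22 dir=W
  3. router=(1,6) cycle=27 dir=S
  4. router=(1,5) cycle=32 dir=S
  5. router=(1,4) cycle=37 dir=S
  6. router=(1,3) cycle=42 dir=S
  7. router=(1,2) cycle=47 dir=S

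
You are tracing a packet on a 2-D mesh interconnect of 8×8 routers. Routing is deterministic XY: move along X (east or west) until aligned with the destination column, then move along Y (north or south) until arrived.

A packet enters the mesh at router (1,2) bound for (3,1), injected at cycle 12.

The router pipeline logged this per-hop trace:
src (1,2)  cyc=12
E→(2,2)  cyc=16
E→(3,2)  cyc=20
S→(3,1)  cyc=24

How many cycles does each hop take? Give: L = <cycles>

L = 4

Δcyc across hop 0→1: 16 − 12 = 4.
That increment is L by definition: L = 4.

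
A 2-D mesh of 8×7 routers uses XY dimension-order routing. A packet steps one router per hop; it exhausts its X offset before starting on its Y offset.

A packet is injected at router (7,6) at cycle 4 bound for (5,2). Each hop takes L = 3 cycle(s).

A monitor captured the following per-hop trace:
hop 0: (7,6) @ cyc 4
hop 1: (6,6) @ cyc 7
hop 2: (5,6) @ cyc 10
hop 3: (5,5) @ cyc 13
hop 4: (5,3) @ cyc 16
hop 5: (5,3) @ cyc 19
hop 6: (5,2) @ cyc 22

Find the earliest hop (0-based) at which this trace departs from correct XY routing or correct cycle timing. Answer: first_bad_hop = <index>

hop 1: step (-1,+0), +3 cyc — ok
hop 2: step (-1,+0), +3 cyc — ok
hop 3: step (+0,-1), +3 cyc — ok
hop 4: step (+0,-2), +3 cyc — BAD: non-unit step

first_bad_hop = 4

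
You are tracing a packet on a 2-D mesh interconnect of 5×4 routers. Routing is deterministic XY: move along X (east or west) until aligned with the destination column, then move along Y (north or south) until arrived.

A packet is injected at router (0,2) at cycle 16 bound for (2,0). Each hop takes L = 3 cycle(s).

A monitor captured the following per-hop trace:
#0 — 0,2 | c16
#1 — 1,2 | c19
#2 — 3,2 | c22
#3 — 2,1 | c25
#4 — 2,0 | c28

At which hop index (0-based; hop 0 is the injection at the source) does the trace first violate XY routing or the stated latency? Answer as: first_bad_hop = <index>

  1: Δx=+1 Δy=+0 Δt=3 [ok]
  2: Δx=+2 Δy=+0 Δt=3 [BAD: non-unit step]

first_bad_hop = 2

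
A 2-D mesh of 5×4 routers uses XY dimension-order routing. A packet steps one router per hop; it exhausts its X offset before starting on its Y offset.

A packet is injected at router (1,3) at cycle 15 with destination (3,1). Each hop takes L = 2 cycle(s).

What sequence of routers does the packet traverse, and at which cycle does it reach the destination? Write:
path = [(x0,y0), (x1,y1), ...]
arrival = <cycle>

  0. router=(1,3) cycle=15 (inject)
  1. router=(2,3) cycle=17 dir=E
  2. router=(3,3) cycle=19 dir=E
  3. router=(3,2) cycle=21 dir=S
  4. router=(3,1) cycle=23 dir=S

path = [(1,3), (2,3), (3,3), (3,2), (3,1)]
arrival = 23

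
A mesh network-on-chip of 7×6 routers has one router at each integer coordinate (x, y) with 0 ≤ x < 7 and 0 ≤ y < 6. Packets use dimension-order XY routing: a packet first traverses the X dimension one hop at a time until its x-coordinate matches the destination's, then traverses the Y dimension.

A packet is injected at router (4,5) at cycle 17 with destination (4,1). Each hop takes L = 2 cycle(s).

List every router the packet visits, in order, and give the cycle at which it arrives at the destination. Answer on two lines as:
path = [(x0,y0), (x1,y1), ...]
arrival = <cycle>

path = [(4,5), (4,4), (4,3), (4,2), (4,1)]
arrival = 25

src (4,5)  cyc=17
S→(4,4)  cyc=19
S→(4,3)  cyc=21
S→(4,2)  cyc=23
S→(4,1)  cyc=25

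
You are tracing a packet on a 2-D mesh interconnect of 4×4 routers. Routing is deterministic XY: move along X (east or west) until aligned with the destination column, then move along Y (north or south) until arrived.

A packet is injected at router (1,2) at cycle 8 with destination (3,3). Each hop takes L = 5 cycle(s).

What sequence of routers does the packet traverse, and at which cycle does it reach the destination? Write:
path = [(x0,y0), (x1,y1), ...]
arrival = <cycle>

  0. router=(1,2) cycle=8 (inject)
  1. router=(2,2) cycle=13 dir=E
  2. router=(3,2) cycle=18 dir=E
  3. router=(3,3) cycle=23 dir=N

path = [(1,2), (2,2), (3,2), (3,3)]
arrival = 23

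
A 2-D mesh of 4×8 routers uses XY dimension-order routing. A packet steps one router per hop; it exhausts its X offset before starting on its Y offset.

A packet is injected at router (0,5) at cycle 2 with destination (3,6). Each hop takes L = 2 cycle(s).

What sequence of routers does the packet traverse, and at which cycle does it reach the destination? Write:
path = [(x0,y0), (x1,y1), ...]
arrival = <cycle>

  0. router=(0,5) cycle=2 (inject)
  1. router=(1,5) cycle=4 dir=E
  2. router=(2,5) cycle=6 dir=E
  3. router=(3,5) cycle=8 dir=E
  4. router=(3,6) cycle=10 dir=N

path = [(0,5), (1,5), (2,5), (3,5), (3,6)]
arrival = 10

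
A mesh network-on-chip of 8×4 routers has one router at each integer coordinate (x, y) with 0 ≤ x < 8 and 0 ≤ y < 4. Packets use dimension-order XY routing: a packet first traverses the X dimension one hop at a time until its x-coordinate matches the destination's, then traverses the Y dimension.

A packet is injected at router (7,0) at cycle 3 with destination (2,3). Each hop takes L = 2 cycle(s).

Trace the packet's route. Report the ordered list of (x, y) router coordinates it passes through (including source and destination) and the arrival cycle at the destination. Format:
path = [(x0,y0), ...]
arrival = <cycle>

#0 — 7,0 | c3
#1 — 6,0 | c5 | W
#2 — 5,0 | c7 | W
#3 — 4,0 | c9 | W
#4 — 3,0 | c11 | W
#5 — 2,0 | c13 | W
#6 — 2,1 | c15 | N
#7 — 2,2 | c17 | N
#8 — 2,3 | c19 | N

path = [(7,0), (6,0), (5,0), (4,0), (3,0), (2,0), (2,1), (2,2), (2,3)]
arrival = 19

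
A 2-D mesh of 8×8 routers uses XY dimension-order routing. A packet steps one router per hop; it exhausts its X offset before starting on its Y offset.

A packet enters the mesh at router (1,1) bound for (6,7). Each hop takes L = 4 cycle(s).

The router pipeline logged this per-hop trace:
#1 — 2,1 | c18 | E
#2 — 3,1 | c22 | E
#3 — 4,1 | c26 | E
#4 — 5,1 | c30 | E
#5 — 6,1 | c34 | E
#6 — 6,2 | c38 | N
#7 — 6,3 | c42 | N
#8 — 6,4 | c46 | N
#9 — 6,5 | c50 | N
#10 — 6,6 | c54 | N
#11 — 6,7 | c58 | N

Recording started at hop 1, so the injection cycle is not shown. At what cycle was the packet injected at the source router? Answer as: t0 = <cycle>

t0 = 14

The first recorded entry is hop 1 at cycle 18.
Subtract one hop: t0 = 18 − 4 = 14.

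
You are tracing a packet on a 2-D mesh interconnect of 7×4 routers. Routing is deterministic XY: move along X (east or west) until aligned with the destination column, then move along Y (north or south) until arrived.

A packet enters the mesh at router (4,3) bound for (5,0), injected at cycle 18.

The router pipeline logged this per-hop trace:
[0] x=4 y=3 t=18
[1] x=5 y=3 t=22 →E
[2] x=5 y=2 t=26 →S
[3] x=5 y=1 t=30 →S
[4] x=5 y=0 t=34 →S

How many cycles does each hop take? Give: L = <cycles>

cyc[1] − cyc[0] = 22 − 18 = 4.
Each hop adds L, hence L = 4.

L = 4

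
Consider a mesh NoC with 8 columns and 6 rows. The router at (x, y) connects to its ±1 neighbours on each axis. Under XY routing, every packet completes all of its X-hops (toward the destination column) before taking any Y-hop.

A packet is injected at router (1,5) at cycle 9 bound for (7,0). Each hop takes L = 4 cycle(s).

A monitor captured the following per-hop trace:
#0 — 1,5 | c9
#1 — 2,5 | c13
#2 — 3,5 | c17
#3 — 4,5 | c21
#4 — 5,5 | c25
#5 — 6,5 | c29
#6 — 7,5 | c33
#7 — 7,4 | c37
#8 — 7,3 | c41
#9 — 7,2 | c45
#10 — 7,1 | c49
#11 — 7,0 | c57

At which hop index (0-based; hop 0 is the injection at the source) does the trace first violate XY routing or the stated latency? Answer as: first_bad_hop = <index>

first_bad_hop = 11

check 1→ d=(1,0) cyc+4: ok
check 2→ d=(1,0) cyc+4: ok
check 3→ d=(1,0) cyc+4: ok
check 4→ d=(1,0) cyc+4: ok
check 5→ d=(1,0) cyc+4: ok
check 6→ d=(1,0) cyc+4: ok
check 7→ d=(0,-1) cyc+4: ok
check 8→ d=(0,-1) cyc+4: ok
check 9→ d=(0,-1) cyc+4: ok
check 10→ d=(0,-1) cyc+4: ok
check 11→ d=(0,-1) cyc+8: BAD: Δcyc=8≠L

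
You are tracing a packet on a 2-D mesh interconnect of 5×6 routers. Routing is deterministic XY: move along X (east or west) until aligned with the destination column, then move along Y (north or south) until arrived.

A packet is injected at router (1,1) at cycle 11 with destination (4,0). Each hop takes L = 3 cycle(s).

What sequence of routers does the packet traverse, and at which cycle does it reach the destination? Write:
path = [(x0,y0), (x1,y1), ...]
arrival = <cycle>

path = [(1,1), (2,1), (3,1), (4,1), (4,0)]
arrival = 23

src (1,1)  cyc=11
E→(2,1)  cyc=14
E→(3,1)  cyc=17
E→(4,1)  cyc=20
S→(4,0)  cyc=23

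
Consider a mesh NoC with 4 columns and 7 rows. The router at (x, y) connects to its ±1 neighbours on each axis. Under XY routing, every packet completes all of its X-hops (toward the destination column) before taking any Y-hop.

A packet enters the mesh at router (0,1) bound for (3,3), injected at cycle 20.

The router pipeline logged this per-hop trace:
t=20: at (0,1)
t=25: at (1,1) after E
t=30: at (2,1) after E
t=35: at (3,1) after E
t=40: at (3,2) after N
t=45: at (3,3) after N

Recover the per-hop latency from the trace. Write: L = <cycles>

From hop 0 (20) to hop 1 (25): +5 cycles.
That increment is L by definition: L = 5.

L = 5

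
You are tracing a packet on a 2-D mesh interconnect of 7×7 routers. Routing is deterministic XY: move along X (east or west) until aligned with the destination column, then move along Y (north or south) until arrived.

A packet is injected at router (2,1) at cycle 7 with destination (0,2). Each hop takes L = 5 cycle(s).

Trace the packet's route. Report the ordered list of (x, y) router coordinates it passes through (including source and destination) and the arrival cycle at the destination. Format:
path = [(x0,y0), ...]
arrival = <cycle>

hop 0: (2,1) @ cyc 7
hop 1: (1,1) @ cyc 12  [W]
hop 2: (0,1) @ cyc 17  [W]
hop 3: (0,2) @ cyc 22  [N]

path = [(2,1), (1,1), (0,1), (0,2)]
arrival = 22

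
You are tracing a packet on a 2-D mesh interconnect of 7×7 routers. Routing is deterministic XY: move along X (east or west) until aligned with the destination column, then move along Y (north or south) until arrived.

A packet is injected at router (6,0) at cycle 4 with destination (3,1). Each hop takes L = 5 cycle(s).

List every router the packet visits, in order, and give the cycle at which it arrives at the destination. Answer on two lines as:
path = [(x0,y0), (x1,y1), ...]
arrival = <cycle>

path = [(6,0), (5,0), (4,0), (3,0), (3,1)]
arrival = 24

hop 0: (6,0) @ cyc 4
hop 1: (5,0) @ cyc 9  [W]
hop 2: (4,0) @ cyc 14  [W]
hop 3: (3,0) @ cyc 19  [W]
hop 4: (3,1) @ cyc 24  [N]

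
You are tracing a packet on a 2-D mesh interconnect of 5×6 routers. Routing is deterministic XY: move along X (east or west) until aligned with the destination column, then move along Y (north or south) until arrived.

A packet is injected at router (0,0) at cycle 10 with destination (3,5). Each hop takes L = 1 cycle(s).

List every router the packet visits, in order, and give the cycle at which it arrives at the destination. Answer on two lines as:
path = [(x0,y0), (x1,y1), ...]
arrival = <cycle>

path = [(0,0), (1,0), (2,0), (3,0), (3,1), (3,2), (3,3), (3,4), (3,5)]
arrival = 18

[0] x=0 y=0 t=10
[1] x=1 y=0 t=11 →E
[2] x=2 y=0 t=12 →E
[3] x=3 y=0 t=13 →E
[4] x=3 y=1 t=14 →N
[5] x=3 y=2 t=15 →N
[6] x=3 y=3 t=16 →N
[7] x=3 y=4 t=17 →N
[8] x=3 y=5 t=18 →N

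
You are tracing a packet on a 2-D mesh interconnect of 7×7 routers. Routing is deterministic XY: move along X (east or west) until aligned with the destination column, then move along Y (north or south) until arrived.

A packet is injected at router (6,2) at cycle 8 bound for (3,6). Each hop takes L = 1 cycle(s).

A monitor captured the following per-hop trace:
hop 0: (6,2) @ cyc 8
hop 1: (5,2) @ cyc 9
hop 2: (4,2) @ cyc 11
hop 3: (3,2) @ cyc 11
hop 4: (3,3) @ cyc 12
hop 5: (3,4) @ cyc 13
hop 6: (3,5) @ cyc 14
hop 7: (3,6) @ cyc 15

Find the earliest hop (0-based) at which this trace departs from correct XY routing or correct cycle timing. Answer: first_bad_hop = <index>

check 1→ d=(-1,0) cyc+1: ok
check 2→ d=(-1,0) cyc+2: BAD: Δcyc=2≠L

first_bad_hop = 2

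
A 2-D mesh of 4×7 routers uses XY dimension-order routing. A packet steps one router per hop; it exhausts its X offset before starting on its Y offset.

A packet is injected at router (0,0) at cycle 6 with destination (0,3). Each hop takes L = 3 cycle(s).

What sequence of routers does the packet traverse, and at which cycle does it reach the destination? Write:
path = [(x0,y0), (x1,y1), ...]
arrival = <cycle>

[0] x=0 y=0 t=6
[1] x=0 y=1 t=9 →N
[2] x=0 y=2 t=12 →N
[3] x=0 y=3 t=15 →N

path = [(0,0), (0,1), (0,2), (0,3)]
arrival = 15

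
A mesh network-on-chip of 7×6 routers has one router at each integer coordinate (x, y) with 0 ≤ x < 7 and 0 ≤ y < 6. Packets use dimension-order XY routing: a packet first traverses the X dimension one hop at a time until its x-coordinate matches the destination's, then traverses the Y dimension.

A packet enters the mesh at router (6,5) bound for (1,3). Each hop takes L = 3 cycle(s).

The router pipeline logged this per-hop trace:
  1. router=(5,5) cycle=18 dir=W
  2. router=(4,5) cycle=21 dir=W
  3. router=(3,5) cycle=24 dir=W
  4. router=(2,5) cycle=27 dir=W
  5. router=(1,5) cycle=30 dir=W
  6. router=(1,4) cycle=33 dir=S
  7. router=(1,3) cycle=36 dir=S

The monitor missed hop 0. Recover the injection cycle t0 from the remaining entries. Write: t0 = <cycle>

t0 = 15

cyc[1] = 18 and cyc[k] = t0 + k·L for every k.
t0 = cyc[1] − L = 18 − 3 = 15.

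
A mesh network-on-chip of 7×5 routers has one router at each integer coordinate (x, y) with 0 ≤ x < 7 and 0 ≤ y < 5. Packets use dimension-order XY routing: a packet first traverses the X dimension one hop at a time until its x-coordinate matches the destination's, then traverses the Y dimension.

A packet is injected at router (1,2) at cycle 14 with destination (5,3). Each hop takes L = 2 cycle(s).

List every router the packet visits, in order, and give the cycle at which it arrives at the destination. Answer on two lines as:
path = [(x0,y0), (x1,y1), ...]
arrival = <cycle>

[0] x=1 y=2 t=14
[1] x=2 y=2 t=16 →E
[2] x=3 y=2 t=18 →E
[3] x=4 y=2 t=20 →E
[4] x=5 y=2 t=22 →E
[5] x=5 y=3 t=24 →N

path = [(1,2), (2,2), (3,2), (4,2), (5,2), (5,3)]
arrival = 24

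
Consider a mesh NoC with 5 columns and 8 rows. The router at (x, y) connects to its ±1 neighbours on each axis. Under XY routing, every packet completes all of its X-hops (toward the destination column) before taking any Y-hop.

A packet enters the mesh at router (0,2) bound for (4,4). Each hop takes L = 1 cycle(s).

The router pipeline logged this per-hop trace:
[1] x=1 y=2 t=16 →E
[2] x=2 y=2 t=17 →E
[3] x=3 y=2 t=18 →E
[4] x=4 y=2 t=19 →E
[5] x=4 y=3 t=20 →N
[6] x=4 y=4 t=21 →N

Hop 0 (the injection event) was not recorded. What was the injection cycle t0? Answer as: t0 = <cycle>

t0 = 15

At hop 1 the cycle is 16; in general cyc_k = t0 + kL.
Therefore t0 = 16 − L = 15.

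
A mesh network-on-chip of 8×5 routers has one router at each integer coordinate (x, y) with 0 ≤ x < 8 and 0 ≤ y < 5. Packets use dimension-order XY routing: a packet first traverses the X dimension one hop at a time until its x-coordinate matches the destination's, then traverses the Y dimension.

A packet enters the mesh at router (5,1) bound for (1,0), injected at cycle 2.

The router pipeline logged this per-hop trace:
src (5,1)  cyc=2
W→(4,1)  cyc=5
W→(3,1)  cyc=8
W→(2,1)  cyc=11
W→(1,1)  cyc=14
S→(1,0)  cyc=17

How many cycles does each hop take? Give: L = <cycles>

Δcyc across hop 0→1: 5 − 2 = 3.
That increment is L by definition: L = 3.

L = 3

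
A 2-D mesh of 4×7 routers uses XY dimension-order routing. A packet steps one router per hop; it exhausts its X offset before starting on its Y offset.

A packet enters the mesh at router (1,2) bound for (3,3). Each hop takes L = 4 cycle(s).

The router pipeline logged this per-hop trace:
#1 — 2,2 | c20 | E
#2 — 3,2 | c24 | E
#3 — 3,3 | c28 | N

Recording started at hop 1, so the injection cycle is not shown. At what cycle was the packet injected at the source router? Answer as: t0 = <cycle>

t0 = 16

Hop 1 reached at cycle 20; hop k is at t0 + k·L.
t0 = cyc[1] − L = 20 − 4 = 16.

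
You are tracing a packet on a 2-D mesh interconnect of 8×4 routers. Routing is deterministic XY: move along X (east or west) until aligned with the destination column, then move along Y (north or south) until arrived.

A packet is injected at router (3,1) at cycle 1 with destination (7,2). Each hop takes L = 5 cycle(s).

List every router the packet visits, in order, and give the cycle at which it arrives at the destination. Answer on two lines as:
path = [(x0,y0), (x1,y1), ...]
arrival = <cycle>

src (3,1)  cyc=1
E→(4,1)  cyc=6
E→(5,1)  cyc=11
E→(6,1)  cyc=16
E→(7,1)  cyc=21
N→(7,2)  cyc=26

path = [(3,1), (4,1), (5,1), (6,1), (7,1), (7,2)]
arrival = 26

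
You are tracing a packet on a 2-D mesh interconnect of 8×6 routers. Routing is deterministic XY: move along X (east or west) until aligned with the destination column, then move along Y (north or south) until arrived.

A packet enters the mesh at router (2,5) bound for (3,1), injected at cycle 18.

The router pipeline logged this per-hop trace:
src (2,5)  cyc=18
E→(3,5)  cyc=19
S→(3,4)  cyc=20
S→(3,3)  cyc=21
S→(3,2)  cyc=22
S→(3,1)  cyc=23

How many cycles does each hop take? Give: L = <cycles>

L = 1

Between hops 0 and 1 the cycle counter advances 19 − 18 = 1.
Each hop adds L, hence L = 1.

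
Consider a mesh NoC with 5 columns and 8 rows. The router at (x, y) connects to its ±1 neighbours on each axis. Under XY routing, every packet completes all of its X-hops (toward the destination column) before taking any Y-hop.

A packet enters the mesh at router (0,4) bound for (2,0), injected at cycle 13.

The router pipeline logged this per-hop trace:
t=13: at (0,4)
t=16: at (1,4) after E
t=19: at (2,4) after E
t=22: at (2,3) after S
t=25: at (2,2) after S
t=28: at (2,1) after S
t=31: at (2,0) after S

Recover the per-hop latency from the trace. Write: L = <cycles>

L = 3

From hop 0 (13) to hop 1 (16): +3 cycles.
Per-hop latency L = Δcyc = 3.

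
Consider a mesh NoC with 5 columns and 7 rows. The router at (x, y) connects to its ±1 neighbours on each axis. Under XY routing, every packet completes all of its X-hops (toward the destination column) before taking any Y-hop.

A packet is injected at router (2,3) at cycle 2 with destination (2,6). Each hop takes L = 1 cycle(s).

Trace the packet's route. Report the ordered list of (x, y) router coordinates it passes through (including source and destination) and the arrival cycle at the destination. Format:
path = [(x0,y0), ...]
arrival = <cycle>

#0 — 2,3 | c2
#1 — 2,4 | c3 | N
#2 — 2,5 | c4 | N
#3 — 2,6 | c5 | N

path = [(2,3), (2,4), (2,5), (2,6)]
arrival = 5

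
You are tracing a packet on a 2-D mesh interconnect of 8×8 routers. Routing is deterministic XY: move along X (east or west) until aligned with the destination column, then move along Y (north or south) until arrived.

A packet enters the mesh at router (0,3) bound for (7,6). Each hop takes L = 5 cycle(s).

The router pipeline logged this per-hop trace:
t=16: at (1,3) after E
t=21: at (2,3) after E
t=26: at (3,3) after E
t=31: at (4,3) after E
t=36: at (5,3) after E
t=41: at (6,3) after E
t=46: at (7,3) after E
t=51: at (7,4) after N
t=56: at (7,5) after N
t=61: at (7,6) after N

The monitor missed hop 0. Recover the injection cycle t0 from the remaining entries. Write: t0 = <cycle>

At hop 1 the cycle is 16; in general cyc_k = t0 + kL.
So t0 = 16 − 1·5 = 11.

t0 = 11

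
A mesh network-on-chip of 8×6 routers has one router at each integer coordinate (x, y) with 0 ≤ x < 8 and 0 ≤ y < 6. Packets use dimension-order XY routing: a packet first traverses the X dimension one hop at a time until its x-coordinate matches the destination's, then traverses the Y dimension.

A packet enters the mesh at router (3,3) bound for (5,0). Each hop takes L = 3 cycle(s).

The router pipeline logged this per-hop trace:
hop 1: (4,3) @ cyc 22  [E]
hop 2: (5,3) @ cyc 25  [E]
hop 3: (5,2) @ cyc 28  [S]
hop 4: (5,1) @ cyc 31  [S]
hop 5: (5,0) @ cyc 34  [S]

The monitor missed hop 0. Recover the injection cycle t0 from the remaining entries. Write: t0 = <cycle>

t0 = 19

cyc[1] = 22 and cyc[k] = t0 + k·L for every k.
t0 = cyc[1] − L = 22 − 3 = 19.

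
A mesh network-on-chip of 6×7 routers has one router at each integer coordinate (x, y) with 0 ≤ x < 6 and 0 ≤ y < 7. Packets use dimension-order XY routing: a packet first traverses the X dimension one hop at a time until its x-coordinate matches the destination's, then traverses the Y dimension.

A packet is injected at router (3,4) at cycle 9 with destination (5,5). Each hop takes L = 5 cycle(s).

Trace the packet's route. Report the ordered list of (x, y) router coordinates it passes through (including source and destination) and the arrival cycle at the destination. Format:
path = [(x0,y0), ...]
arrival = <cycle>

  0. router=(3,4) cycle=9 (inject)
  1. router=(4,4) cycle=14 dir=E
  2. router=(5,4) cycle=19 dir=E
  3. router=(5,5) cycle=24 dir=N

path = [(3,4), (4,4), (5,4), (5,5)]
arrival = 24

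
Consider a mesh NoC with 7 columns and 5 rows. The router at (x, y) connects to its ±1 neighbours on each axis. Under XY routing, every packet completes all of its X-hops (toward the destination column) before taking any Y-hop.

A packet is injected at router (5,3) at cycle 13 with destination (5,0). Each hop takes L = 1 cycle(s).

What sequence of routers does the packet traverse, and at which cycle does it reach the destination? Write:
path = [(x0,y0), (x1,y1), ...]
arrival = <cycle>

path = [(5,3), (5,2), (5,1), (5,0)]
arrival = 16

hop 0: (5,3) @ cyc 13
hop 1: (5,2) @ cyc 14  [S]
hop 2: (5,1) @ cyc 15  [S]
hop 3: (5,0) @ cyc 16  [S]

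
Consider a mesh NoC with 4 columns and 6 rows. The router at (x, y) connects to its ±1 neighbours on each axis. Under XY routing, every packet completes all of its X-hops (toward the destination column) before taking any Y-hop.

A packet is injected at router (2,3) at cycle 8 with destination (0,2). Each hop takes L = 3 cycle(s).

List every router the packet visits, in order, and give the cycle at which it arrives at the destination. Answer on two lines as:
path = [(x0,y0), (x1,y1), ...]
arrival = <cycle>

src (2,3)  cyc=8
W→(1,3)  cyc=11
W→(0,3)  cyc=14
S→(0,2)  cyc=17

path = [(2,3), (1,3), (0,3), (0,2)]
arrival = 17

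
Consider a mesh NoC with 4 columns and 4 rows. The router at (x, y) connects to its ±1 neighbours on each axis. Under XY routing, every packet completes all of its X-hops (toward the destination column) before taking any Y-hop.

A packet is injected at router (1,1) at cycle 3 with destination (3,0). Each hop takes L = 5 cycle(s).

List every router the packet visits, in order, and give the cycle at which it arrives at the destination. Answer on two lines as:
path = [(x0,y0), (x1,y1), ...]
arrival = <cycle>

path = [(1,1), (2,1), (3,1), (3,0)]
arrival = 18

  0. router=(1,1) cycle=3 (inject)
  1. router=(2,1) cycle=8 dir=E
  2. router=(3,1) cycle=13 dir=E
  3. router=(3,0) cycle=18 dir=S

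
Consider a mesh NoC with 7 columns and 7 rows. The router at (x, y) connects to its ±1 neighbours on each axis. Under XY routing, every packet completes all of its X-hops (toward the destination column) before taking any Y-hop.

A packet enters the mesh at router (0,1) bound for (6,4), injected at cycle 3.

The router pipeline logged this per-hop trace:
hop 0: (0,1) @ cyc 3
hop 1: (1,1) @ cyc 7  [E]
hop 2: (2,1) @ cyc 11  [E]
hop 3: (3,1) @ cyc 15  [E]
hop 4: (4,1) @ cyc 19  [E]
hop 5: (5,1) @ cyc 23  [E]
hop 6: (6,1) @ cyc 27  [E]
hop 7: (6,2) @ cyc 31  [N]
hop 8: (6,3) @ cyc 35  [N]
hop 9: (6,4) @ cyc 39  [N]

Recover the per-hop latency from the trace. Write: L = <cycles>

cyc[1] − cyc[0] = 7 − 3 = 4.
That increment is L by definition: L = 4.

L = 4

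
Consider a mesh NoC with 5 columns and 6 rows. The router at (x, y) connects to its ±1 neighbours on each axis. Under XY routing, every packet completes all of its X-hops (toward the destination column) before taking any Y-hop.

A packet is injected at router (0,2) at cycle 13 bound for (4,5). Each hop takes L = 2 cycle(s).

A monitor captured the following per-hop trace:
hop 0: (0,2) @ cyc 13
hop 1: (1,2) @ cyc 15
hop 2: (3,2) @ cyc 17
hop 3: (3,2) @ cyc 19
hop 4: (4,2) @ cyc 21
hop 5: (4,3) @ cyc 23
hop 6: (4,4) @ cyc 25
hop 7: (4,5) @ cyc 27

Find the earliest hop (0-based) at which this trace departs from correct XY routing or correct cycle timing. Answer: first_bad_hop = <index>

  1: Δx=+1 Δy=+0 Δt=2 [ok]
  2: Δx=+2 Δy=+0 Δt=2 [BAD: non-unit step]

first_bad_hop = 2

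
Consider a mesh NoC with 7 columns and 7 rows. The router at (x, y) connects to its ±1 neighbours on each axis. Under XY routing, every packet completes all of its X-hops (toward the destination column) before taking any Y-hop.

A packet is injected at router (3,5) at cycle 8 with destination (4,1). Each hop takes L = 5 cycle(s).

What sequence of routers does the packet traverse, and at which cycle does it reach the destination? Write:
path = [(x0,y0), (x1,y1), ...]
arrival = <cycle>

  0. router=(3,5) cycle=8 (inject)
  1. router=(4,5) cycle=13 dir=E
  2. router=(4,4) cycle=18 dir=S
  3. router=(4,3) cycle=23 dir=S
  4. router=(4,2) cycle=28 dir=S
  5. router=(4,1) cycle=33 dir=S

path = [(3,5), (4,5), (4,4), (4,3), (4,2), (4,1)]
arrival = 33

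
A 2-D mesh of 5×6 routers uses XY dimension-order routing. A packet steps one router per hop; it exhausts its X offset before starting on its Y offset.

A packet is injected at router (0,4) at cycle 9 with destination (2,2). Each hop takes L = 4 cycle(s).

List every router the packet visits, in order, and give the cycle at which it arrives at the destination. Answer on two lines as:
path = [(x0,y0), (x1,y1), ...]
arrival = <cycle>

path = [(0,4), (1,4), (2,4), (2,3), (2,2)]
arrival = 25

  0. router=(0,4) cycle=9 (inject)
  1. router=(1,4) cycle=13 dir=E
  2. router=(2,4) cycle=17 dir=E
  3. router=(2,3) cycle=21 dir=S
  4. router=(2,2) cycle=25 dir=S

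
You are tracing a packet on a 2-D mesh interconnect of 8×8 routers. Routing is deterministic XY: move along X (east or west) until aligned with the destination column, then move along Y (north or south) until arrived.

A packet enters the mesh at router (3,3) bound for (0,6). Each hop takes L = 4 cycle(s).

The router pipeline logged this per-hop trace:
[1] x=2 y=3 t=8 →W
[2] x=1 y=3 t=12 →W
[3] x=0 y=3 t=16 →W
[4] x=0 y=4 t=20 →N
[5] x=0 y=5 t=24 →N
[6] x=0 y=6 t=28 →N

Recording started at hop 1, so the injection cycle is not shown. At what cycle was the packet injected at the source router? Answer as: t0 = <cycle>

The first recorded entry is hop 1 at cycle 8.
So t0 = 8 − 1·4 = 4.

t0 = 4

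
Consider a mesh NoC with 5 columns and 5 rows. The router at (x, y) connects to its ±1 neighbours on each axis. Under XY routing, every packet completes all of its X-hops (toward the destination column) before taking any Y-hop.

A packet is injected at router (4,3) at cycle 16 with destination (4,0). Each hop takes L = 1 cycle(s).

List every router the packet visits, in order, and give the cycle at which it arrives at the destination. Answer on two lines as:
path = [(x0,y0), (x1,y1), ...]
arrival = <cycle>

path = [(4,3), (4,2), (4,1), (4,0)]
arrival = 19

  0. router=(4,3) cycle=16 (inject)
  1. router=(4,2) cycle=17 dir=S
  2. router=(4,1) cycle=18 dir=S
  3. router=(4,0) cycle=19 dir=S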